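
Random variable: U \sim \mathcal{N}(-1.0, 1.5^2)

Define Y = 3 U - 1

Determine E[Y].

For Y = 3U - 1:
E[Y] = 3 * E[U] - 1
E[U] = -1.0 = -1
E[Y] = 3 * (-1) - 1 = -4

-4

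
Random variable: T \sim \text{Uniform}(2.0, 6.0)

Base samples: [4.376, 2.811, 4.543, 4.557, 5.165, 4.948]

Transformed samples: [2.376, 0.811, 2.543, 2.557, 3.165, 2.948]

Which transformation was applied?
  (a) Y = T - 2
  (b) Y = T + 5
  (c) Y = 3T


Checking option (a) Y = T - 2:
  T = 4.376 -> Y = 2.376 ✓
  T = 2.811 -> Y = 0.811 ✓
  T = 4.543 -> Y = 2.543 ✓
All samples match this transformation.

(a) T - 2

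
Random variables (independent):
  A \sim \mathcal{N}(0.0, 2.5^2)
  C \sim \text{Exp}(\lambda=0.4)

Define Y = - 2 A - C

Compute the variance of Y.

For independent RVs: Var(aX + bY) = a²Var(X) + b²Var(Y)
Var(A) = 6.25
Var(C) = 6.25
Var(Y) = (-2)²*6.25 + (-1)²*6.25
= 4*6.25 + 1*6.25 = 31.25

31.25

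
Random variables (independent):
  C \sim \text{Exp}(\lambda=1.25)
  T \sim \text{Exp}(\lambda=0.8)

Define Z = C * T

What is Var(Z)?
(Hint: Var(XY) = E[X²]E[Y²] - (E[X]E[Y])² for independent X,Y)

Var(XY) = E[X²]E[Y²] - (E[X]E[Y])²
E[C] = 0.8, Var(C) = 0.64
E[T] = 1.25, Var(T) = 1.5625
E[C²] = 0.64 + 0.8² = 1.28
E[T²] = 1.5625 + 1.25² = 3.125
Var(Z) = 1.28*3.125 - (0.8*1.25)²
= 4 - 1 = 3

3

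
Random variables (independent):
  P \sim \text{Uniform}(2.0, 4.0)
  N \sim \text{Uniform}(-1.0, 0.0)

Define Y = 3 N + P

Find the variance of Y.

For independent RVs: Var(aX + bY) = a²Var(X) + b²Var(Y)
Var(P) = 0.33333333
Var(N) = 0.083333333
Var(Y) = 1²*0.33333333 + 3²*0.083333333
= 1*0.33333333 + 9*0.083333333 = 1.0833333

1.0833333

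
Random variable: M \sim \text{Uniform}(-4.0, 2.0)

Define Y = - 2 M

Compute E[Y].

For Y = -2M:
E[Y] = -2 * E[M]
E[M] = (-4 + 2)/2 = -1
E[Y] = -2 * (-1) = 2

2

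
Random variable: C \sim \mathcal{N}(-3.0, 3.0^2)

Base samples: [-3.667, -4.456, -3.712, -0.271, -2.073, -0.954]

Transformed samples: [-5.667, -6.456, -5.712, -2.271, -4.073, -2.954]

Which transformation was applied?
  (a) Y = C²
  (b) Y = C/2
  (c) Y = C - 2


Checking option (c) Y = C - 2:
  C = -3.667 -> Y = -5.667 ✓
  C = -4.456 -> Y = -6.456 ✓
  C = -3.712 -> Y = -5.712 ✓
All samples match this transformation.

(c) C - 2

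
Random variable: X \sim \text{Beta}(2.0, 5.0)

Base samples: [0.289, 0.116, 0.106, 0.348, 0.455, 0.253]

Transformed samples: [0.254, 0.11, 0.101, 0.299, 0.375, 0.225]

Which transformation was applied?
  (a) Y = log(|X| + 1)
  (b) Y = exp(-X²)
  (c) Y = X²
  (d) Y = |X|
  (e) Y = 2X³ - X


Checking option (a) Y = log(|X| + 1):
  X = 0.289 -> Y = 0.254 ✓
  X = 0.116 -> Y = 0.11 ✓
  X = 0.106 -> Y = 0.101 ✓
All samples match this transformation.

(a) log(|X| + 1)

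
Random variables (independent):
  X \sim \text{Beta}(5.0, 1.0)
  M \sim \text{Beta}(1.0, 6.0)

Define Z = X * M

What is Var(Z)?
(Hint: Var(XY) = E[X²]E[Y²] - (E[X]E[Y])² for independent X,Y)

Var(XY) = E[X²]E[Y²] - (E[X]E[Y])²
E[X] = 0.83333333, Var(X) = 0.01984127
E[M] = 0.14285714, Var(M) = 0.015306122
E[X²] = 0.01984127 + 0.83333333² = 0.71428571
E[M²] = 0.015306122 + 0.14285714² = 0.035714286
Var(Z) = 0.71428571*0.035714286 - (0.83333333*0.14285714)²
= 0.025510204 - 0.014172336 = 0.011337868

0.011337868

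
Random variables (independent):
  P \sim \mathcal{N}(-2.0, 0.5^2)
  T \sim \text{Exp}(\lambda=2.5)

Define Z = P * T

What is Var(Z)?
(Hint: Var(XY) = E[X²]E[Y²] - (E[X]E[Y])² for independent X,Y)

Var(XY) = E[X²]E[Y²] - (E[X]E[Y])²
E[P] = -2, Var(P) = 0.25
E[T] = 0.4, Var(T) = 0.16
E[P²] = 0.25 + (-2)² = 4.25
E[T²] = 0.16 + 0.4² = 0.32
Var(Z) = 4.25*0.32 - (-2*0.4)²
= 1.36 - 0.64 = 0.72

0.72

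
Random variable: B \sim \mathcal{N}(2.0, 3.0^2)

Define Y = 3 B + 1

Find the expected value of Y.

For Y = 3B + 1:
E[Y] = 3 * E[B] + 1
E[B] = 2.0 = 2
E[Y] = 3 * 2 + 1 = 7

7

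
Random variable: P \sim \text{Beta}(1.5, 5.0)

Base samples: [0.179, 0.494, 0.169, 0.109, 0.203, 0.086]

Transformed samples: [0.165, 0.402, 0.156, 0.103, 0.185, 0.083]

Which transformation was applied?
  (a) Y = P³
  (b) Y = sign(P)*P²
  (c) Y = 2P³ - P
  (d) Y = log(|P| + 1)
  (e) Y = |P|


Checking option (d) Y = log(|P| + 1):
  P = 0.179 -> Y = 0.165 ✓
  P = 0.494 -> Y = 0.402 ✓
  P = 0.169 -> Y = 0.156 ✓
All samples match this transformation.

(d) log(|P| + 1)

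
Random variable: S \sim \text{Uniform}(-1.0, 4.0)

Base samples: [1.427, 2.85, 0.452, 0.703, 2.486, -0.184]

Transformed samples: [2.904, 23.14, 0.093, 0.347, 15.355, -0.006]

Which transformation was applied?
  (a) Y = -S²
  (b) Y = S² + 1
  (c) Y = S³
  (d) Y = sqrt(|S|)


Checking option (c) Y = S³:
  S = 1.427 -> Y = 2.904 ✓
  S = 2.85 -> Y = 23.14 ✓
  S = 0.452 -> Y = 0.093 ✓
All samples match this transformation.

(c) S³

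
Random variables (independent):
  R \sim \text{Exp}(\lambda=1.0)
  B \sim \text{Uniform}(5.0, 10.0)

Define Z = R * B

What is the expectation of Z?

For independent RVs: E[XY] = E[X]*E[Y]
E[R] = 1
E[B] = 7.5
E[Z] = 1 * 7.5 = 7.5

7.5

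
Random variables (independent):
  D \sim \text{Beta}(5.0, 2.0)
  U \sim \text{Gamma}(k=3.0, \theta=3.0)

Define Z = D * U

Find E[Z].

For independent RVs: E[XY] = E[X]*E[Y]
E[D] = 0.71428571
E[U] = 9
E[Z] = 0.71428571 * 9 = 6.4285714

6.4285714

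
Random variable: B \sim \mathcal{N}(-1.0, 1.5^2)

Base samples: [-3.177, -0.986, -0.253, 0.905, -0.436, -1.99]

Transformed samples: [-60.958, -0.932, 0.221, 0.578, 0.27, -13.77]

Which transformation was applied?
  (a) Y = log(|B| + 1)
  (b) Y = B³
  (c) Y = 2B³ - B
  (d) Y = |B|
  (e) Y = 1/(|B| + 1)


Checking option (c) Y = 2B³ - B:
  B = -3.177 -> Y = -60.958 ✓
  B = -0.986 -> Y = -0.932 ✓
  B = -0.253 -> Y = 0.221 ✓
All samples match this transformation.

(c) 2B³ - B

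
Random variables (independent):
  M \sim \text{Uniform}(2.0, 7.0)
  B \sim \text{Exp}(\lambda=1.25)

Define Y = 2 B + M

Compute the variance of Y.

For independent RVs: Var(aX + bY) = a²Var(X) + b²Var(Y)
Var(M) = 2.0833333
Var(B) = 0.64
Var(Y) = 1²*2.0833333 + 2²*0.64
= 1*2.0833333 + 4*0.64 = 4.6433333

4.6433333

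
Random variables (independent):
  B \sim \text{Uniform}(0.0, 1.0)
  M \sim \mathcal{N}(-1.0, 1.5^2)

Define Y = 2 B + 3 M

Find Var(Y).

For independent RVs: Var(aX + bY) = a²Var(X) + b²Var(Y)
Var(B) = 0.083333333
Var(M) = 2.25
Var(Y) = 2²*0.083333333 + 3²*2.25
= 4*0.083333333 + 9*2.25 = 20.583333

20.583333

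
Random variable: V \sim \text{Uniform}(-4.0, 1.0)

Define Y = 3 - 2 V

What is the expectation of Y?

For Y = -2V + 3:
E[Y] = -2 * E[V] + 3
E[V] = (-4 + 1)/2 = -1.5
E[Y] = -2 * (-1.5) + 3 = 6

6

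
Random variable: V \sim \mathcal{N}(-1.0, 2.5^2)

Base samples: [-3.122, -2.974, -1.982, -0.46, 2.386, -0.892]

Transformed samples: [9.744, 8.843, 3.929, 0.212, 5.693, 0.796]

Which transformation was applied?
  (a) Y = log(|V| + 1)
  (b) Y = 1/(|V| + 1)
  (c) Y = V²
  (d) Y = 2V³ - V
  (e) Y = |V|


Checking option (c) Y = V²:
  V = -3.122 -> Y = 9.744 ✓
  V = -2.974 -> Y = 8.843 ✓
  V = -1.982 -> Y = 3.929 ✓
All samples match this transformation.

(c) V²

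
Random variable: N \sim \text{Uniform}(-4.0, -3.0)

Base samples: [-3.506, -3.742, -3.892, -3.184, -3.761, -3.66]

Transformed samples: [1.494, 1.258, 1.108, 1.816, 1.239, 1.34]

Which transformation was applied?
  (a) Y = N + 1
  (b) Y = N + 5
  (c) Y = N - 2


Checking option (b) Y = N + 5:
  N = -3.506 -> Y = 1.494 ✓
  N = -3.742 -> Y = 1.258 ✓
  N = -3.892 -> Y = 1.108 ✓
All samples match this transformation.

(b) N + 5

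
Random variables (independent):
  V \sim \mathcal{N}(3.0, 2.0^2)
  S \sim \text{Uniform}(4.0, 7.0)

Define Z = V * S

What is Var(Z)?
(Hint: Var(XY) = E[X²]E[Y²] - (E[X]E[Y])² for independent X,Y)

Var(XY) = E[X²]E[Y²] - (E[X]E[Y])²
E[V] = 3, Var(V) = 4
E[S] = 5.5, Var(S) = 0.75
E[V²] = 4 + 3² = 13
E[S²] = 0.75 + 5.5² = 31
Var(Z) = 13*31 - (3*5.5)²
= 403 - 272.25 = 130.75

130.75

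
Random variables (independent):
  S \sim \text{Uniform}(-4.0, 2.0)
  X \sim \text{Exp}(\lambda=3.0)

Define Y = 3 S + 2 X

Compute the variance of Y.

For independent RVs: Var(aX + bY) = a²Var(X) + b²Var(Y)
Var(S) = 3
Var(X) = 0.11111111
Var(Y) = 3²*3 + 2²*0.11111111
= 9*3 + 4*0.11111111 = 27.444444

27.444444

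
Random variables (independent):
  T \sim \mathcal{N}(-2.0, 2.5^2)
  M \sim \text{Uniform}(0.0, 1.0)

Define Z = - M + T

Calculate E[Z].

E[Z] = 1*E[T] - 1*E[M]
E[T] = -2
E[M] = 0.5
E[Z] = 1*(-2) - 1*0.5 = -2.5

-2.5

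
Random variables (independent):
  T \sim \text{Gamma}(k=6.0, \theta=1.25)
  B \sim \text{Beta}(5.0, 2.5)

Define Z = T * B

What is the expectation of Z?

For independent RVs: E[XY] = E[X]*E[Y]
E[T] = 7.5
E[B] = 0.66666667
E[Z] = 7.5 * 0.66666667 = 5

5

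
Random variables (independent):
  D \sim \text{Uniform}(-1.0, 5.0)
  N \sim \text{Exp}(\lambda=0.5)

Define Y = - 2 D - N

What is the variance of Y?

For independent RVs: Var(aX + bY) = a²Var(X) + b²Var(Y)
Var(D) = 3
Var(N) = 4
Var(Y) = (-2)²*3 + (-1)²*4
= 4*3 + 1*4 = 16

16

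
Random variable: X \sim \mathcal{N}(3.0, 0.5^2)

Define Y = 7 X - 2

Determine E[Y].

For Y = 7X - 2:
E[Y] = 7 * E[X] - 2
E[X] = 3.0 = 3
E[Y] = 7 * 3 - 2 = 19

19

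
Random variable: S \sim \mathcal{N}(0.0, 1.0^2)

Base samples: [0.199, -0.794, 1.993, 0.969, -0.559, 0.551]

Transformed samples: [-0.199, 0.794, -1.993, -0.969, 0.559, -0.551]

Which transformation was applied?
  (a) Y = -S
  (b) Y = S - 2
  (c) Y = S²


Checking option (a) Y = -S:
  S = 0.199 -> Y = -0.199 ✓
  S = -0.794 -> Y = 0.794 ✓
  S = 1.993 -> Y = -1.993 ✓
All samples match this transformation.

(a) -S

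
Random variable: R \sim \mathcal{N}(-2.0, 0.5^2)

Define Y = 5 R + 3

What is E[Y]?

For Y = 5R + 3:
E[Y] = 5 * E[R] + 3
E[R] = -2.0 = -2
E[Y] = 5 * (-2) + 3 = -7

-7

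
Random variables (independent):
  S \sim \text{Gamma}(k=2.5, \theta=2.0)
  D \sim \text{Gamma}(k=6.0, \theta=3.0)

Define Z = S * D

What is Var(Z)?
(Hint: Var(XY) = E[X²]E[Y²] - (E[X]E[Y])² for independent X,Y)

Var(XY) = E[X²]E[Y²] - (E[X]E[Y])²
E[S] = 5, Var(S) = 10
E[D] = 18, Var(D) = 54
E[S²] = 10 + 5² = 35
E[D²] = 54 + 18² = 378
Var(Z) = 35*378 - (5*18)²
= 13230 - 8100 = 5130

5130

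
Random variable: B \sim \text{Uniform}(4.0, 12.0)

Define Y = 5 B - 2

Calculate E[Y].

For Y = 5B - 2:
E[Y] = 5 * E[B] - 2
E[B] = (4 + 12)/2 = 8
E[Y] = 5 * 8 - 2 = 38

38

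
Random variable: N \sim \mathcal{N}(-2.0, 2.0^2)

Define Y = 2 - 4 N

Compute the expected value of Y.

For Y = -4N + 2:
E[Y] = -4 * E[N] + 2
E[N] = -2.0 = -2
E[Y] = -4 * (-2) + 2 = 10

10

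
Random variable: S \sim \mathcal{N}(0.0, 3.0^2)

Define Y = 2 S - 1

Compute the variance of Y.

For Y = aS + b: Var(Y) = a² * Var(S)
Var(S) = 3.0^2 = 9
Var(Y) = 2² * 9 = 4 * 9 = 36

36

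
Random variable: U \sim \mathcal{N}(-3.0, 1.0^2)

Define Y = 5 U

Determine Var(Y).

For Y = aU + b: Var(Y) = a² * Var(U)
Var(U) = 1.0^2 = 1
Var(Y) = 5² * 1 = 25 * 1 = 25

25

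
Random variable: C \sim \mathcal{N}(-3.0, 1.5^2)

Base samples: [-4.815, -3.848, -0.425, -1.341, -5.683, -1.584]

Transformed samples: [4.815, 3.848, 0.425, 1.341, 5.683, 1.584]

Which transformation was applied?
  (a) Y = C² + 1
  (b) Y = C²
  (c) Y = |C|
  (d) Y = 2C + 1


Checking option (c) Y = |C|:
  C = -4.815 -> Y = 4.815 ✓
  C = -3.848 -> Y = 3.848 ✓
  C = -0.425 -> Y = 0.425 ✓
All samples match this transformation.

(c) |C|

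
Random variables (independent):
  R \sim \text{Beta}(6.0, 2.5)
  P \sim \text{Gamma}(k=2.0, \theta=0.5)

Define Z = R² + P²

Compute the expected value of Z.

E[Z] = E[R²] + E[P²]
E[R²] = Var(R) + E[R]² = 0.021853943 + 0.4982699 = 0.52012384
E[P²] = Var(P) + E[P]² = 0.5 + 1 = 1.5
E[Z] = 0.52012384 + 1.5 = 2.0201238

2.0201238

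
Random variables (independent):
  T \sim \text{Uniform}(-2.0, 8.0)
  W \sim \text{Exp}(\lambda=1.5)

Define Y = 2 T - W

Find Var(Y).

For independent RVs: Var(aX + bY) = a²Var(X) + b²Var(Y)
Var(T) = 8.3333333
Var(W) = 0.44444444
Var(Y) = 2²*8.3333333 + (-1)²*0.44444444
= 4*8.3333333 + 1*0.44444444 = 33.777778

33.777778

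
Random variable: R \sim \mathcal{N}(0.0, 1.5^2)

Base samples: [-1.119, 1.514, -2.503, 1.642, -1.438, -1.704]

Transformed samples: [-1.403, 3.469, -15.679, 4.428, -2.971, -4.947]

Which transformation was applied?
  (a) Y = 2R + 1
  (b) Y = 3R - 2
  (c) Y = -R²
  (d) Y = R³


Checking option (d) Y = R³:
  R = -1.119 -> Y = -1.403 ✓
  R = 1.514 -> Y = 3.469 ✓
  R = -2.503 -> Y = -15.679 ✓
All samples match this transformation.

(d) R³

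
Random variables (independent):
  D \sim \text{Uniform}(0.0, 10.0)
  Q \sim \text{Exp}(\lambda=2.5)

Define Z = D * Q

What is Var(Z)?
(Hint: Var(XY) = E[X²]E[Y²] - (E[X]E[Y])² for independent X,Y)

Var(XY) = E[X²]E[Y²] - (E[X]E[Y])²
E[D] = 5, Var(D) = 8.3333333
E[Q] = 0.4, Var(Q) = 0.16
E[D²] = 8.3333333 + 5² = 33.333333
E[Q²] = 0.16 + 0.4² = 0.32
Var(Z) = 33.333333*0.32 - (5*0.4)²
= 10.666667 - 4 = 6.6666667

6.6666667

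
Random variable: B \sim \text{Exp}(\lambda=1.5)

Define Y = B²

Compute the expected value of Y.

E[B²] = Var(B) + (E[B])² = 0.44444444 + 0.44444444 = 0.88888889

0.88888889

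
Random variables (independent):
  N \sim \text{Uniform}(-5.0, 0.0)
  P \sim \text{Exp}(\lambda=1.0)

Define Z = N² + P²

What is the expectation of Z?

E[Z] = E[N²] + E[P²]
E[N²] = Var(N) + E[N]² = 2.0833333 + 6.25 = 8.3333333
E[P²] = Var(P) + E[P]² = 1 + 1 = 2
E[Z] = 8.3333333 + 2 = 10.333333

10.333333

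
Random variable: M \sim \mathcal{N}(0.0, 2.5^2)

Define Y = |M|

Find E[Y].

For X ~ N(0, 2.5²), E[|X|] = sigma * sqrt(2/pi)
= 2.5 * sqrt(2/pi) = 1.9947114

1.9947114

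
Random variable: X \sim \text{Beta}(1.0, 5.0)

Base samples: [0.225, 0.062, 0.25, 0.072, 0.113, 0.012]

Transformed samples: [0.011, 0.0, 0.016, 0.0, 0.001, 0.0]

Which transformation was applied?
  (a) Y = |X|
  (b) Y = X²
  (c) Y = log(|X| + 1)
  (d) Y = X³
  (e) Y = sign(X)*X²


Checking option (d) Y = X³:
  X = 0.225 -> Y = 0.011 ✓
  X = 0.062 -> Y = 0.0 ✓
  X = 0.25 -> Y = 0.016 ✓
All samples match this transformation.

(d) X³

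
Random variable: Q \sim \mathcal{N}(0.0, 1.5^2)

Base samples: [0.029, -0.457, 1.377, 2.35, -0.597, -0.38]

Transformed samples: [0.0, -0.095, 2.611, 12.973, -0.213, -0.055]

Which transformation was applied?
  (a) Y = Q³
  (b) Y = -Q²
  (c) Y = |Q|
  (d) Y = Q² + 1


Checking option (a) Y = Q³:
  Q = 0.029 -> Y = 0.0 ✓
  Q = -0.457 -> Y = -0.095 ✓
  Q = 1.377 -> Y = 2.611 ✓
All samples match this transformation.

(a) Q³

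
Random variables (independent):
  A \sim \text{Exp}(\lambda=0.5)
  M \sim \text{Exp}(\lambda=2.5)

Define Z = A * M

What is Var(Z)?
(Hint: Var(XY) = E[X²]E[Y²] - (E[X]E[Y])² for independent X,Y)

Var(XY) = E[X²]E[Y²] - (E[X]E[Y])²
E[A] = 2, Var(A) = 4
E[M] = 0.4, Var(M) = 0.16
E[A²] = 4 + 2² = 8
E[M²] = 0.16 + 0.4² = 0.32
Var(Z) = 8*0.32 - (2*0.4)²
= 2.56 - 0.64 = 1.92

1.92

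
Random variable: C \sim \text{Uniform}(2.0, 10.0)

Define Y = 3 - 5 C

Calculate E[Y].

For Y = -5C + 3:
E[Y] = -5 * E[C] + 3
E[C] = (2 + 10)/2 = 6
E[Y] = -5 * 6 + 3 = -27

-27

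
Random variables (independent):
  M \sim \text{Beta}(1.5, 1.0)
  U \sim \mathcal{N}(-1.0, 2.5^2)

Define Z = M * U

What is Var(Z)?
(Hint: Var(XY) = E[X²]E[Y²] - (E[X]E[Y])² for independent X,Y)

Var(XY) = E[X²]E[Y²] - (E[X]E[Y])²
E[M] = 0.6, Var(M) = 0.068571429
E[U] = -1, Var(U) = 6.25
E[M²] = 0.068571429 + 0.6² = 0.42857143
E[U²] = 6.25 + (-1)² = 7.25
Var(Z) = 0.42857143*7.25 - (0.6*(-1))²
= 3.1071429 - 0.36 = 2.7471429

2.7471429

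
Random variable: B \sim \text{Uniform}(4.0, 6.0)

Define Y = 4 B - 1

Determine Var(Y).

For Y = aB + b: Var(Y) = a² * Var(B)
Var(B) = (6 - 4)^2/12 = 0.33333333
Var(Y) = 4² * 0.33333333 = 16 * 0.33333333 = 5.3333333

5.3333333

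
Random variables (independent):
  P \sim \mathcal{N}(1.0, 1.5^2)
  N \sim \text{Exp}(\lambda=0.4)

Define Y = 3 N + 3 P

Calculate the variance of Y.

For independent RVs: Var(aX + bY) = a²Var(X) + b²Var(Y)
Var(P) = 2.25
Var(N) = 6.25
Var(Y) = 3²*2.25 + 3²*6.25
= 9*2.25 + 9*6.25 = 76.5

76.5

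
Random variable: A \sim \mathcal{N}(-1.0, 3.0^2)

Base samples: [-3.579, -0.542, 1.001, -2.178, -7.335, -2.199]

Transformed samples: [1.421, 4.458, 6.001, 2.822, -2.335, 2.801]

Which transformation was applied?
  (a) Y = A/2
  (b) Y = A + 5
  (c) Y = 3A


Checking option (b) Y = A + 5:
  A = -3.579 -> Y = 1.421 ✓
  A = -0.542 -> Y = 4.458 ✓
  A = 1.001 -> Y = 6.001 ✓
All samples match this transformation.

(b) A + 5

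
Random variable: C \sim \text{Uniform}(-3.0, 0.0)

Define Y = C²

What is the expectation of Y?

Using E[X²] = Var(X) + (E[X])²:
E[C] = -1.5
Var(C) = (0 + 3)^2/12 = 0.75
E[C²] = 0.75 + (-1.5)² = 0.75 + 2.25 = 3

3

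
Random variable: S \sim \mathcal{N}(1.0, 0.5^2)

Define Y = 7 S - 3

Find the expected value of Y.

For Y = 7S - 3:
E[Y] = 7 * E[S] - 3
E[S] = 1.0 = 1
E[Y] = 7 * 1 - 3 = 4

4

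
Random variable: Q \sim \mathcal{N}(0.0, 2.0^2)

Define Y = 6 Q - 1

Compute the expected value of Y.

For Y = 6Q - 1:
E[Y] = 6 * E[Q] - 1
E[Q] = 0.0 = 0
E[Y] = 6 * 0 - 1 = -1

-1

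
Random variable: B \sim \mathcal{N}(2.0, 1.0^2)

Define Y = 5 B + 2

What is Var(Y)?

For Y = aB + b: Var(Y) = a² * Var(B)
Var(B) = 1.0^2 = 1
Var(Y) = 5² * 1 = 25 * 1 = 25

25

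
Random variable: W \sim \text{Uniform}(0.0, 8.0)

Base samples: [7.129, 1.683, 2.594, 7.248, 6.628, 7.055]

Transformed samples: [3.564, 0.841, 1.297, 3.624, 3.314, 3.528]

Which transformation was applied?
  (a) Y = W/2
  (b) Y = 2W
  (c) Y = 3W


Checking option (a) Y = W/2:
  W = 7.129 -> Y = 3.564 ✓
  W = 1.683 -> Y = 0.841 ✓
  W = 2.594 -> Y = 1.297 ✓
All samples match this transformation.

(a) W/2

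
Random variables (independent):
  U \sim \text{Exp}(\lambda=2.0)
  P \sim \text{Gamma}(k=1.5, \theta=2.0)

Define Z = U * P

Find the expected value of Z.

For independent RVs: E[XY] = E[X]*E[Y]
E[U] = 0.5
E[P] = 3
E[Z] = 0.5 * 3 = 1.5

1.5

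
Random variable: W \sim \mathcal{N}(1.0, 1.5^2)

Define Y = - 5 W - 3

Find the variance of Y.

For Y = aW + b: Var(Y) = a² * Var(W)
Var(W) = 1.5^2 = 2.25
Var(Y) = (-5)² * 2.25 = 25 * 2.25 = 56.25

56.25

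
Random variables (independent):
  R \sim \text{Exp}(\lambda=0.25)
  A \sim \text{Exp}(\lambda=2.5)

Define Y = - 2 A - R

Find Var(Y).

For independent RVs: Var(aX + bY) = a²Var(X) + b²Var(Y)
Var(R) = 16
Var(A) = 0.16
Var(Y) = (-1)²*16 + (-2)²*0.16
= 1*16 + 4*0.16 = 16.64

16.64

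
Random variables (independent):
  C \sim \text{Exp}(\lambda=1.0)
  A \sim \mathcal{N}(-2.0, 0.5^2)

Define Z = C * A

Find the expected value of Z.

For independent RVs: E[XY] = E[X]*E[Y]
E[C] = 1
E[A] = -2
E[Z] = 1 * (-2) = -2

-2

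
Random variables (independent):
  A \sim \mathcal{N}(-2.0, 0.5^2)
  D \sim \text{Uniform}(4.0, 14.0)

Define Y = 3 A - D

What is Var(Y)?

For independent RVs: Var(aX + bY) = a²Var(X) + b²Var(Y)
Var(A) = 0.25
Var(D) = 8.3333333
Var(Y) = 3²*0.25 + (-1)²*8.3333333
= 9*0.25 + 1*8.3333333 = 10.583333

10.583333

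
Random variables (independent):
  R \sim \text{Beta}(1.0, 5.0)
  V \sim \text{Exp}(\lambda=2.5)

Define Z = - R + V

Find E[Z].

E[Z] = -1*E[R] + 1*E[V]
E[R] = 0.16666667
E[V] = 0.4
E[Z] = -1*0.16666667 + 1*0.4 = 0.23333333

0.23333333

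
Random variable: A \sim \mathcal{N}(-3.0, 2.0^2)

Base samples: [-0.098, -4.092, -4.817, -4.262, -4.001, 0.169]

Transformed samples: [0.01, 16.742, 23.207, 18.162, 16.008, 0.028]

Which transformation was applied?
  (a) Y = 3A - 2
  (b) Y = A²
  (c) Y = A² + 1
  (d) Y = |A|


Checking option (b) Y = A²:
  A = -0.098 -> Y = 0.01 ✓
  A = -4.092 -> Y = 16.742 ✓
  A = -4.817 -> Y = 23.207 ✓
All samples match this transformation.

(b) A²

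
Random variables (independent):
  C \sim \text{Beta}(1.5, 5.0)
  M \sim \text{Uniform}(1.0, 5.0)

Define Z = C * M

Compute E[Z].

For independent RVs: E[XY] = E[X]*E[Y]
E[C] = 0.23076923
E[M] = 3
E[Z] = 0.23076923 * 3 = 0.69230769

0.69230769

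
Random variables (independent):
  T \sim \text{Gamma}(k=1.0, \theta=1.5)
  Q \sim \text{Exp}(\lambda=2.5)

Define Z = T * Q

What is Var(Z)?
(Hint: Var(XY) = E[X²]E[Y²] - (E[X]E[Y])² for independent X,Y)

Var(XY) = E[X²]E[Y²] - (E[X]E[Y])²
E[T] = 1.5, Var(T) = 2.25
E[Q] = 0.4, Var(Q) = 0.16
E[T²] = 2.25 + 1.5² = 4.5
E[Q²] = 0.16 + 0.4² = 0.32
Var(Z) = 4.5*0.32 - (1.5*0.4)²
= 1.44 - 0.36 = 1.08

1.08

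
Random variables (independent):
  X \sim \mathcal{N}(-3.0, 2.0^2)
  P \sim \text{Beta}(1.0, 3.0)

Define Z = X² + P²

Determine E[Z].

E[Z] = E[X²] + E[P²]
E[X²] = Var(X) + E[X]² = 4 + 9 = 13
E[P²] = Var(P) + E[P]² = 0.0375 + 0.0625 = 0.1
E[Z] = 13 + 0.1 = 13.1

13.1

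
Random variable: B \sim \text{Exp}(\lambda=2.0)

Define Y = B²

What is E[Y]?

E[B²] = Var(B) + (E[B])² = 0.25 + 0.25 = 0.5

0.5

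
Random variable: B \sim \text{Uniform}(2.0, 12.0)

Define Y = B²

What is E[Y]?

Using E[X²] = Var(X) + (E[X])²:
E[B] = 7
Var(B) = (12 - 2)^2/12 = 8.3333333
E[B²] = 8.3333333 + 7² = 8.3333333 + 49 = 57.333333

57.333333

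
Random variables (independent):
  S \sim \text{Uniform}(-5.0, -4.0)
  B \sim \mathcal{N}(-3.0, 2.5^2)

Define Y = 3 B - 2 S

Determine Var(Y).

For independent RVs: Var(aX + bY) = a²Var(X) + b²Var(Y)
Var(S) = 0.083333333
Var(B) = 6.25
Var(Y) = (-2)²*0.083333333 + 3²*6.25
= 4*0.083333333 + 9*6.25 = 56.583333

56.583333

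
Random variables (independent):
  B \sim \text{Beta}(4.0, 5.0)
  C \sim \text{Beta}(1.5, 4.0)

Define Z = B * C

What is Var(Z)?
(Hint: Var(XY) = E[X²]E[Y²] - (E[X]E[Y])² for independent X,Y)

Var(XY) = E[X²]E[Y²] - (E[X]E[Y])²
E[B] = 0.44444444, Var(B) = 0.024691358
E[C] = 0.27272727, Var(C) = 0.03051494
E[B²] = 0.024691358 + 0.44444444² = 0.22222222
E[C²] = 0.03051494 + 0.27272727² = 0.1048951
Var(Z) = 0.22222222*0.1048951 - (0.44444444*0.27272727)²
= 0.023310023 - 0.014692378 = 0.008617645

0.008617645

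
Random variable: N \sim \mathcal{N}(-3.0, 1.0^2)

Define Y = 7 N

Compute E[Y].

For Y = 7N:
E[Y] = 7 * E[N]
E[N] = -3.0 = -3
E[Y] = 7 * (-3) = -21

-21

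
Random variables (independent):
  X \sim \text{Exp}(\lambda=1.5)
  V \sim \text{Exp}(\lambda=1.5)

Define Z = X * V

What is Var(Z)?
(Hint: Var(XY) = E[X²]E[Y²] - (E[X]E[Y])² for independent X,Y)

Var(XY) = E[X²]E[Y²] - (E[X]E[Y])²
E[X] = 0.66666667, Var(X) = 0.44444444
E[V] = 0.66666667, Var(V) = 0.44444444
E[X²] = 0.44444444 + 0.66666667² = 0.88888889
E[V²] = 0.44444444 + 0.66666667² = 0.88888889
Var(Z) = 0.88888889*0.88888889 - (0.66666667*0.66666667)²
= 0.79012346 - 0.19753086 = 0.59259259

0.59259259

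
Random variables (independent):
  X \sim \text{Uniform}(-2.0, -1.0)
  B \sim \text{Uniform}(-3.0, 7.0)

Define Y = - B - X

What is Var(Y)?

For independent RVs: Var(aX + bY) = a²Var(X) + b²Var(Y)
Var(X) = 0.083333333
Var(B) = 8.3333333
Var(Y) = (-1)²*0.083333333 + (-1)²*8.3333333
= 1*0.083333333 + 1*8.3333333 = 8.4166667

8.4166667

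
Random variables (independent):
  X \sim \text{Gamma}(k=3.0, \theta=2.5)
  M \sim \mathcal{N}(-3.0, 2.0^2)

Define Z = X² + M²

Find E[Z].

E[Z] = E[X²] + E[M²]
E[X²] = Var(X) + E[X]² = 18.75 + 56.25 = 75
E[M²] = Var(M) + E[M]² = 4 + 9 = 13
E[Z] = 75 + 13 = 88

88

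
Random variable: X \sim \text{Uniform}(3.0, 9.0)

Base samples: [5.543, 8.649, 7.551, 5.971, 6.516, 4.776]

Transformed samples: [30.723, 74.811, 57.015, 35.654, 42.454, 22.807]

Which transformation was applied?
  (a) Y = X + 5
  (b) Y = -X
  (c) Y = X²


Checking option (c) Y = X²:
  X = 5.543 -> Y = 30.723 ✓
  X = 8.649 -> Y = 74.811 ✓
  X = 7.551 -> Y = 57.015 ✓
All samples match this transformation.

(c) X²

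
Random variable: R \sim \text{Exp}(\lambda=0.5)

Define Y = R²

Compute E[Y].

E[R²] = Var(R) + (E[R])² = 4 + 4 = 8

8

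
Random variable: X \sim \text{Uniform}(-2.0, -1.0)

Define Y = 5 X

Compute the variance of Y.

For Y = aX + b: Var(Y) = a² * Var(X)
Var(X) = (-1 + 2)^2/12 = 0.083333333
Var(Y) = 5² * 0.083333333 = 25 * 0.083333333 = 2.0833333

2.0833333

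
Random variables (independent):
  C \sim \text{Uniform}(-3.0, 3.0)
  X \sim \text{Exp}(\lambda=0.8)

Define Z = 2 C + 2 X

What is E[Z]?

E[Z] = 2*E[C] + 2*E[X]
E[C] = 0
E[X] = 1.25
E[Z] = 2*0 + 2*1.25 = 2.5

2.5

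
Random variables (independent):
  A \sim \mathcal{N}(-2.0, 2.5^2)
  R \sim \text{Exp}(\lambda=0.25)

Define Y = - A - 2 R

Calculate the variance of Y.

For independent RVs: Var(aX + bY) = a²Var(X) + b²Var(Y)
Var(A) = 6.25
Var(R) = 16
Var(Y) = (-1)²*6.25 + (-2)²*16
= 1*6.25 + 4*16 = 70.25

70.25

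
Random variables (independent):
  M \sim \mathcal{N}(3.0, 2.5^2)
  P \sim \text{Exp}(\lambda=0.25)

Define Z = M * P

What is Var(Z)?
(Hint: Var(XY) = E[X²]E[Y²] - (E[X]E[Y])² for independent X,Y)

Var(XY) = E[X²]E[Y²] - (E[X]E[Y])²
E[M] = 3, Var(M) = 6.25
E[P] = 4, Var(P) = 16
E[M²] = 6.25 + 3² = 15.25
E[P²] = 16 + 4² = 32
Var(Z) = 15.25*32 - (3*4)²
= 488 - 144 = 344

344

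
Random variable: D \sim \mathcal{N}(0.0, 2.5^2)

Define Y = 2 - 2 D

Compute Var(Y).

For Y = aD + b: Var(Y) = a² * Var(D)
Var(D) = 2.5^2 = 6.25
Var(Y) = (-2)² * 6.25 = 4 * 6.25 = 25

25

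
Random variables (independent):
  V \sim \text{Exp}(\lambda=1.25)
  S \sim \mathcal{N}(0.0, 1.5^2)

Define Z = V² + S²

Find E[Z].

E[Z] = E[V²] + E[S²]
E[V²] = Var(V) + E[V]² = 0.64 + 0.64 = 1.28
E[S²] = Var(S) + E[S]² = 2.25 + 0 = 2.25
E[Z] = 1.28 + 2.25 = 3.53

3.53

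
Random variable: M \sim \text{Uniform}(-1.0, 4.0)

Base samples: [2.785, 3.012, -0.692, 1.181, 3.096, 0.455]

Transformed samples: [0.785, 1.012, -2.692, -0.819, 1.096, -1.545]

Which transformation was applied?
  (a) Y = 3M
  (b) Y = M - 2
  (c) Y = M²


Checking option (b) Y = M - 2:
  M = 2.785 -> Y = 0.785 ✓
  M = 3.012 -> Y = 1.012 ✓
  M = -0.692 -> Y = -2.692 ✓
All samples match this transformation.

(b) M - 2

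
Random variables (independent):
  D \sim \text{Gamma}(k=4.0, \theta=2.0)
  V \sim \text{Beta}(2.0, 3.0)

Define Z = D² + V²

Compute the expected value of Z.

E[Z] = E[D²] + E[V²]
E[D²] = Var(D) + E[D]² = 16 + 64 = 80
E[V²] = Var(V) + E[V]² = 0.04 + 0.16 = 0.2
E[Z] = 80 + 0.2 = 80.2

80.2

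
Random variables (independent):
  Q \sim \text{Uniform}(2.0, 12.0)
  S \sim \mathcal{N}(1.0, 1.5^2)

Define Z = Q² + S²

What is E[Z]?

E[Z] = E[Q²] + E[S²]
E[Q²] = Var(Q) + E[Q]² = 8.3333333 + 49 = 57.333333
E[S²] = Var(S) + E[S]² = 2.25 + 1 = 3.25
E[Z] = 57.333333 + 3.25 = 60.583333

60.583333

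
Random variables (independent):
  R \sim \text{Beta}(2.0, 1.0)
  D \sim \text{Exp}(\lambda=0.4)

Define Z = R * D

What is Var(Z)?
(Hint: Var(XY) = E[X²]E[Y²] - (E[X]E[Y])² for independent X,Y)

Var(XY) = E[X²]E[Y²] - (E[X]E[Y])²
E[R] = 0.66666667, Var(R) = 0.055555556
E[D] = 2.5, Var(D) = 6.25
E[R²] = 0.055555556 + 0.66666667² = 0.5
E[D²] = 6.25 + 2.5² = 12.5
Var(Z) = 0.5*12.5 - (0.66666667*2.5)²
= 6.25 - 2.7777778 = 3.4722222

3.4722222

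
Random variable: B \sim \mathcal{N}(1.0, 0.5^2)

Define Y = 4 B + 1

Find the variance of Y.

For Y = aB + b: Var(Y) = a² * Var(B)
Var(B) = 0.5^2 = 0.25
Var(Y) = 4² * 0.25 = 16 * 0.25 = 4

4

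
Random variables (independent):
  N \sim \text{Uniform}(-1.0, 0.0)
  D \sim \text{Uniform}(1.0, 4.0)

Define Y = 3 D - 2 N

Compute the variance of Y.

For independent RVs: Var(aX + bY) = a²Var(X) + b²Var(Y)
Var(N) = 0.083333333
Var(D) = 0.75
Var(Y) = (-2)²*0.083333333 + 3²*0.75
= 4*0.083333333 + 9*0.75 = 7.0833333

7.0833333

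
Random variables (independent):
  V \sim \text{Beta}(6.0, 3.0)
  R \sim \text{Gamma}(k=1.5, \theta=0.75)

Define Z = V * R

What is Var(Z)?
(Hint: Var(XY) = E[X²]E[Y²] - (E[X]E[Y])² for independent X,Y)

Var(XY) = E[X²]E[Y²] - (E[X]E[Y])²
E[V] = 0.66666667, Var(V) = 0.022222222
E[R] = 1.125, Var(R) = 0.84375
E[V²] = 0.022222222 + 0.66666667² = 0.46666667
E[R²] = 0.84375 + 1.125² = 2.109375
Var(Z) = 0.46666667*2.109375 - (0.66666667*1.125)²
= 0.984375 - 0.5625 = 0.421875

0.421875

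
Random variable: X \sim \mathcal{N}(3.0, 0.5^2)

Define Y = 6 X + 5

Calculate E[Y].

For Y = 6X + 5:
E[Y] = 6 * E[X] + 5
E[X] = 3.0 = 3
E[Y] = 6 * 3 + 5 = 23

23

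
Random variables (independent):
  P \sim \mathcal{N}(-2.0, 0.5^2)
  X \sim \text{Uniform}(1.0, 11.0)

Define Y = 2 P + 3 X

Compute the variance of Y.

For independent RVs: Var(aX + bY) = a²Var(X) + b²Var(Y)
Var(P) = 0.25
Var(X) = 8.3333333
Var(Y) = 2²*0.25 + 3²*8.3333333
= 4*0.25 + 9*8.3333333 = 76

76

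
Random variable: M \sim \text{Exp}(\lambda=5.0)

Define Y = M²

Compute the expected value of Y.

E[M²] = Var(M) + (E[M])² = 0.04 + 0.04 = 0.08

0.08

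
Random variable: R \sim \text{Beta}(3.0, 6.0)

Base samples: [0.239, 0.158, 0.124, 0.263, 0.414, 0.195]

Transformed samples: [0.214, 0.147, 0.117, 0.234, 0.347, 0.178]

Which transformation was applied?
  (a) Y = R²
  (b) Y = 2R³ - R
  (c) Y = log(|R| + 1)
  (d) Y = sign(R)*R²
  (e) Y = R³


Checking option (c) Y = log(|R| + 1):
  R = 0.239 -> Y = 0.214 ✓
  R = 0.158 -> Y = 0.147 ✓
  R = 0.124 -> Y = 0.117 ✓
All samples match this transformation.

(c) log(|R| + 1)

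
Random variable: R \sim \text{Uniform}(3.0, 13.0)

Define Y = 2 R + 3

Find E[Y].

For Y = 2R + 3:
E[Y] = 2 * E[R] + 3
E[R] = (3 + 13)/2 = 8
E[Y] = 2 * 8 + 3 = 19

19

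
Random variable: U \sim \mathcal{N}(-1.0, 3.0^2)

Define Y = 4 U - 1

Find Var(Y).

For Y = aU + b: Var(Y) = a² * Var(U)
Var(U) = 3.0^2 = 9
Var(Y) = 4² * 9 = 16 * 9 = 144

144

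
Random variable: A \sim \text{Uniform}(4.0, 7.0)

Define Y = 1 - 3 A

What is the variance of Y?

For Y = aA + b: Var(Y) = a² * Var(A)
Var(A) = (7 - 4)^2/12 = 0.75
Var(Y) = (-3)² * 0.75 = 9 * 0.75 = 6.75

6.75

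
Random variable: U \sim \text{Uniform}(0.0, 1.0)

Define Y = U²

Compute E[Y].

E[U²] = Var(U) + (E[U])² = 0.083333333 + 0.25 = 0.33333333

0.33333333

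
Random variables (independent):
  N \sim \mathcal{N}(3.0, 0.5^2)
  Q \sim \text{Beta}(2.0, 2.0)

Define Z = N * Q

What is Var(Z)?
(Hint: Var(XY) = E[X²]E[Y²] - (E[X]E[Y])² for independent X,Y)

Var(XY) = E[X²]E[Y²] - (E[X]E[Y])²
E[N] = 3, Var(N) = 0.25
E[Q] = 0.5, Var(Q) = 0.05
E[N²] = 0.25 + 3² = 9.25
E[Q²] = 0.05 + 0.5² = 0.3
Var(Z) = 9.25*0.3 - (3*0.5)²
= 2.775 - 2.25 = 0.525

0.525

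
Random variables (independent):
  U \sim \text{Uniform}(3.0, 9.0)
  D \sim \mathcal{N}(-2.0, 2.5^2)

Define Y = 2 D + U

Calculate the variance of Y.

For independent RVs: Var(aX + bY) = a²Var(X) + b²Var(Y)
Var(U) = 3
Var(D) = 6.25
Var(Y) = 1²*3 + 2²*6.25
= 1*3 + 4*6.25 = 28

28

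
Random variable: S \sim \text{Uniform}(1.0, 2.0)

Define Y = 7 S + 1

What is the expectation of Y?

For Y = 7S + 1:
E[Y] = 7 * E[S] + 1
E[S] = (1 + 2)/2 = 1.5
E[Y] = 7 * 1.5 + 1 = 11.5

11.5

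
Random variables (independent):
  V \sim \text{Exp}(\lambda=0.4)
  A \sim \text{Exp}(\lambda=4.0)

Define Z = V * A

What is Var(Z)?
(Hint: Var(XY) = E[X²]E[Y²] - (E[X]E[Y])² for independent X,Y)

Var(XY) = E[X²]E[Y²] - (E[X]E[Y])²
E[V] = 2.5, Var(V) = 6.25
E[A] = 0.25, Var(A) = 0.0625
E[V²] = 6.25 + 2.5² = 12.5
E[A²] = 0.0625 + 0.25² = 0.125
Var(Z) = 12.5*0.125 - (2.5*0.25)²
= 1.5625 - 0.390625 = 1.171875

1.171875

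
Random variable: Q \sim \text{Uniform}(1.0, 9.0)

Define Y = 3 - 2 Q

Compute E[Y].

For Y = -2Q + 3:
E[Y] = -2 * E[Q] + 3
E[Q] = (1 + 9)/2 = 5
E[Y] = -2 * 5 + 3 = -7

-7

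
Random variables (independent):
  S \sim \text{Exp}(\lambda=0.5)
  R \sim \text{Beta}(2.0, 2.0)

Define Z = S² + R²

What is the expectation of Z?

E[Z] = E[S²] + E[R²]
E[S²] = Var(S) + E[S]² = 4 + 4 = 8
E[R²] = Var(R) + E[R]² = 0.05 + 0.25 = 0.3
E[Z] = 8 + 0.3 = 8.3

8.3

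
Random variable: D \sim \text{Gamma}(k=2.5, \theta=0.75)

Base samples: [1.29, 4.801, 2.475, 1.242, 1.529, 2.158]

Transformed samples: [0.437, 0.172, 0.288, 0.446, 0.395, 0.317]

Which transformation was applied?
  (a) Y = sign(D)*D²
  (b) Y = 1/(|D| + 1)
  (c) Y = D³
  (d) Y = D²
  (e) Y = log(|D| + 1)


Checking option (b) Y = 1/(|D| + 1):
  D = 1.29 -> Y = 0.437 ✓
  D = 4.801 -> Y = 0.172 ✓
  D = 2.475 -> Y = 0.288 ✓
All samples match this transformation.

(b) 1/(|D| + 1)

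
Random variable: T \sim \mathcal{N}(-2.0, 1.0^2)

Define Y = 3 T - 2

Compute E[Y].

For Y = 3T - 2:
E[Y] = 3 * E[T] - 2
E[T] = -2.0 = -2
E[Y] = 3 * (-2) - 2 = -8

-8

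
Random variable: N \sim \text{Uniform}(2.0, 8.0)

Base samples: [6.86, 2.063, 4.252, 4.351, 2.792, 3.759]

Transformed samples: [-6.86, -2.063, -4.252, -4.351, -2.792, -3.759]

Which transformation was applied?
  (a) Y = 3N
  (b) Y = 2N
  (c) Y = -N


Checking option (c) Y = -N:
  N = 6.86 -> Y = -6.86 ✓
  N = 2.063 -> Y = -2.063 ✓
  N = 4.252 -> Y = -4.252 ✓
All samples match this transformation.

(c) -N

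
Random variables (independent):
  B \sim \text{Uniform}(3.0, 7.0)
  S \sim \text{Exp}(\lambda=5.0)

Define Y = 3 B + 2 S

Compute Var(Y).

For independent RVs: Var(aX + bY) = a²Var(X) + b²Var(Y)
Var(B) = 1.3333333
Var(S) = 0.04
Var(Y) = 3²*1.3333333 + 2²*0.04
= 9*1.3333333 + 4*0.04 = 12.16

12.16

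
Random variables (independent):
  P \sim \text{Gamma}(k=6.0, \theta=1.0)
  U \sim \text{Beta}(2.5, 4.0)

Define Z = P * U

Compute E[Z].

For independent RVs: E[XY] = E[X]*E[Y]
E[P] = 6
E[U] = 0.38461538
E[Z] = 6 * 0.38461538 = 2.3076923

2.3076923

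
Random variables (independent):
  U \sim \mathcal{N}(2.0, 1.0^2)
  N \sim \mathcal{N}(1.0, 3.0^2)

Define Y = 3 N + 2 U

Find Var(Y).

For independent RVs: Var(aX + bY) = a²Var(X) + b²Var(Y)
Var(U) = 1
Var(N) = 9
Var(Y) = 2²*1 + 3²*9
= 4*1 + 9*9 = 85

85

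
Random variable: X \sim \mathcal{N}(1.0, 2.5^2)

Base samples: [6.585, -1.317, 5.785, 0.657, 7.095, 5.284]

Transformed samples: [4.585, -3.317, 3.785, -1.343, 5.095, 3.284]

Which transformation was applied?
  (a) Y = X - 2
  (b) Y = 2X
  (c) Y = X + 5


Checking option (a) Y = X - 2:
  X = 6.585 -> Y = 4.585 ✓
  X = -1.317 -> Y = -3.317 ✓
  X = 5.785 -> Y = 3.785 ✓
All samples match this transformation.

(a) X - 2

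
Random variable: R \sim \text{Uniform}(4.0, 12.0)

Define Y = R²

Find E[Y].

E[R²] = Var(R) + (E[R])² = 5.3333333 + 64 = 69.333333

69.333333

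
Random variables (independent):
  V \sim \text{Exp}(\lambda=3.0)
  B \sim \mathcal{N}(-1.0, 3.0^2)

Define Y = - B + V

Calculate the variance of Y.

For independent RVs: Var(aX + bY) = a²Var(X) + b²Var(Y)
Var(V) = 0.11111111
Var(B) = 9
Var(Y) = 1²*0.11111111 + (-1)²*9
= 1*0.11111111 + 1*9 = 9.1111111

9.1111111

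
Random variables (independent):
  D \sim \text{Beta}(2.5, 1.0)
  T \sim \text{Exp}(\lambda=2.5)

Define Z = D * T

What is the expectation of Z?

For independent RVs: E[XY] = E[X]*E[Y]
E[D] = 0.71428571
E[T] = 0.4
E[Z] = 0.71428571 * 0.4 = 0.28571429

0.28571429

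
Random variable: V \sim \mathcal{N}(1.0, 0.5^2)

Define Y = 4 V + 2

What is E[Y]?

For Y = 4V + 2:
E[Y] = 4 * E[V] + 2
E[V] = 1.0 = 1
E[Y] = 4 * 1 + 2 = 6

6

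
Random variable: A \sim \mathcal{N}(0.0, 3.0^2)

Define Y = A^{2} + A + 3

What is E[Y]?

E[Y] = 1*E[A²] + 1*E[A] + 3
E[A] = 0
E[A²] = Var(A) + (E[A])² = 9 + 0 = 9
E[Y] = 1*9 + 1*0 + 3 = 12

12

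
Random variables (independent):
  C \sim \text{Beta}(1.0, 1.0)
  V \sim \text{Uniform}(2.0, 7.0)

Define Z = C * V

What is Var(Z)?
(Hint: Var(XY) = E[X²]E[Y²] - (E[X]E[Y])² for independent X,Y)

Var(XY) = E[X²]E[Y²] - (E[X]E[Y])²
E[C] = 0.5, Var(C) = 0.083333333
E[V] = 4.5, Var(V) = 2.0833333
E[C²] = 0.083333333 + 0.5² = 0.33333333
E[V²] = 2.0833333 + 4.5² = 22.333333
Var(Z) = 0.33333333*22.333333 - (0.5*4.5)²
= 7.4444444 - 5.0625 = 2.3819444

2.3819444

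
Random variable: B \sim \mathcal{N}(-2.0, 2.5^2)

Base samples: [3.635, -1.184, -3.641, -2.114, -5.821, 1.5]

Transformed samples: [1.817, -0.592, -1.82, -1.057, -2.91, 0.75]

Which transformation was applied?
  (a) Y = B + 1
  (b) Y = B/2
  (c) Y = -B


Checking option (b) Y = B/2:
  B = 3.635 -> Y = 1.817 ✓
  B = -1.184 -> Y = -0.592 ✓
  B = -3.641 -> Y = -1.82 ✓
All samples match this transformation.

(b) B/2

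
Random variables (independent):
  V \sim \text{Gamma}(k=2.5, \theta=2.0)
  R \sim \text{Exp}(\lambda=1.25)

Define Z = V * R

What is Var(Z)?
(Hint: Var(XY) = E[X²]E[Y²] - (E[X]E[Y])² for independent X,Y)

Var(XY) = E[X²]E[Y²] - (E[X]E[Y])²
E[V] = 5, Var(V) = 10
E[R] = 0.8, Var(R) = 0.64
E[V²] = 10 + 5² = 35
E[R²] = 0.64 + 0.8² = 1.28
Var(Z) = 35*1.28 - (5*0.8)²
= 44.8 - 16 = 28.8

28.8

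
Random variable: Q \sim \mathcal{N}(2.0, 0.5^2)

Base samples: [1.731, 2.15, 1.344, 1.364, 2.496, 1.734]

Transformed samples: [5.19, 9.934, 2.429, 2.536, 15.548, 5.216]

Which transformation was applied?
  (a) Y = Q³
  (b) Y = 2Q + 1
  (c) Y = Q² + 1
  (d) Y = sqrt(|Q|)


Checking option (a) Y = Q³:
  Q = 1.731 -> Y = 5.19 ✓
  Q = 2.15 -> Y = 9.934 ✓
  Q = 1.344 -> Y = 2.429 ✓
All samples match this transformation.

(a) Q³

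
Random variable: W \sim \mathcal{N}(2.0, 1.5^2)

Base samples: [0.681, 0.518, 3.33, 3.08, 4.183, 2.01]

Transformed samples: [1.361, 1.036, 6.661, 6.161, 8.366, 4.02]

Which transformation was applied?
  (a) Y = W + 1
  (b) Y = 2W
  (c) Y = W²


Checking option (b) Y = 2W:
  W = 0.681 -> Y = 1.361 ✓
  W = 0.518 -> Y = 1.036 ✓
  W = 3.33 -> Y = 6.661 ✓
All samples match this transformation.

(b) 2W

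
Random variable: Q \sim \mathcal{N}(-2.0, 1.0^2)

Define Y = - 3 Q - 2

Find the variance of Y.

For Y = aQ + b: Var(Y) = a² * Var(Q)
Var(Q) = 1.0^2 = 1
Var(Y) = (-3)² * 1 = 9 * 1 = 9

9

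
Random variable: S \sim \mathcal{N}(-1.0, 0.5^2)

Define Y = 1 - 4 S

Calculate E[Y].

For Y = -4S + 1:
E[Y] = -4 * E[S] + 1
E[S] = -1.0 = -1
E[Y] = -4 * (-1) + 1 = 5

5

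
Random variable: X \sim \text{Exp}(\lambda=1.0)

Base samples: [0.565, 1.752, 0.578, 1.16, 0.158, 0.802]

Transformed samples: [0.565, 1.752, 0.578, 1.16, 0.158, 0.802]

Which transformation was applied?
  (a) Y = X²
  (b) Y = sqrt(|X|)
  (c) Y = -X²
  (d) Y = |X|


Checking option (d) Y = |X|:
  X = 0.565 -> Y = 0.565 ✓
  X = 1.752 -> Y = 1.752 ✓
  X = 0.578 -> Y = 0.578 ✓
All samples match this transformation.

(d) |X|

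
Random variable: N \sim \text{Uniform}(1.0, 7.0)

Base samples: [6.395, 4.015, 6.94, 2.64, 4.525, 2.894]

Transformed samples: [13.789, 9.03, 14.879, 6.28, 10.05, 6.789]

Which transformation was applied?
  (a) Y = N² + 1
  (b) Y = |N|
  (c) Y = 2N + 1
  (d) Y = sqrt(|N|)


Checking option (c) Y = 2N + 1:
  N = 6.395 -> Y = 13.789 ✓
  N = 4.015 -> Y = 9.03 ✓
  N = 6.94 -> Y = 14.879 ✓
All samples match this transformation.

(c) 2N + 1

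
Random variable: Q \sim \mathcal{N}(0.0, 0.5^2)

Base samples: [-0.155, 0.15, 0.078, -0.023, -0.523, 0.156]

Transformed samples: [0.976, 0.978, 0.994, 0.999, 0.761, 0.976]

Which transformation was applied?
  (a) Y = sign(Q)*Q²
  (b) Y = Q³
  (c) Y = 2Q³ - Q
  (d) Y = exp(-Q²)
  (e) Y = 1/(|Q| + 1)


Checking option (d) Y = exp(-Q²):
  Q = -0.155 -> Y = 0.976 ✓
  Q = 0.15 -> Y = 0.978 ✓
  Q = 0.078 -> Y = 0.994 ✓
All samples match this transformation.

(d) exp(-Q²)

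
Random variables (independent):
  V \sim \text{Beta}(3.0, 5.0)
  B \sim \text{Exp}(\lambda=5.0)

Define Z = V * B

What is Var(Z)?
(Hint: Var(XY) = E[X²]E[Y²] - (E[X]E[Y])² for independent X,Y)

Var(XY) = E[X²]E[Y²] - (E[X]E[Y])²
E[V] = 0.375, Var(V) = 0.026041667
E[B] = 0.2, Var(B) = 0.04
E[V²] = 0.026041667 + 0.375² = 0.16666667
E[B²] = 0.04 + 0.2² = 0.08
Var(Z) = 0.16666667*0.08 - (0.375*0.2)²
= 0.013333333 - 0.005625 = 0.0077083333

0.0077083333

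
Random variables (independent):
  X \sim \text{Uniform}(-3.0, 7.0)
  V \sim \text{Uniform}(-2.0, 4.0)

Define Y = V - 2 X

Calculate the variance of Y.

For independent RVs: Var(aX + bY) = a²Var(X) + b²Var(Y)
Var(X) = 8.3333333
Var(V) = 3
Var(Y) = (-2)²*8.3333333 + 1²*3
= 4*8.3333333 + 1*3 = 36.333333

36.333333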